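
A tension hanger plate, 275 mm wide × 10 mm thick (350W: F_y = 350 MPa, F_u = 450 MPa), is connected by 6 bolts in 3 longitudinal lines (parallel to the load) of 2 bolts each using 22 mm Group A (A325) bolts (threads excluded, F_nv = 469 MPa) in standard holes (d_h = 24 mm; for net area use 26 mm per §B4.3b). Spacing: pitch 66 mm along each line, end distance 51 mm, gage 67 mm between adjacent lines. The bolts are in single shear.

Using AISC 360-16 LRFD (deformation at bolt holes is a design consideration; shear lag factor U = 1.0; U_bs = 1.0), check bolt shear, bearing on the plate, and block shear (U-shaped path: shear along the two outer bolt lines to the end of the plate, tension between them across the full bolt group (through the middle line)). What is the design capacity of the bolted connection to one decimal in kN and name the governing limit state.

592.7 kN (block shear governs)

Bolt shear: A_b = π(22)²/4 = 380.13 mm². φR_n = 0.75 × 469 × 380.13 × 6 × 1 = 802.3 kN.
Bearing (10 mm plate, F_u = 450 MPa): end bolts L_c = 51 − 24/2 = 39, R_n = min(1.2×39×10×450, 2.4×22×10×450) = 210.6 kN/bolt; interior L_c = 66 − 24 = 42, R_n = 226.8 kN/bolt. φR_n = 0.75 × (3×210.6 + 3×226.8) = 984.2 kN.
Block shear: shear path 2×[51+1×66] = 2×117 mm, A_gv = 2340, A_nv = 2×(117 − 1.5×26)×10 = 1560 mm²; tension across gage: (134 − 2×26)×10 = 820 mm². R_n = min(0.6×450×1560, 0.6×350×2340) + 1.0×450×820 = min(421.2, 491.4) + 369 = 790.2 kN. φR_n = 0.75 × 790.2 = 592.7 kN.
Governing: min(802.3, 984.2, 592.7) = 592.7 kN → block shear.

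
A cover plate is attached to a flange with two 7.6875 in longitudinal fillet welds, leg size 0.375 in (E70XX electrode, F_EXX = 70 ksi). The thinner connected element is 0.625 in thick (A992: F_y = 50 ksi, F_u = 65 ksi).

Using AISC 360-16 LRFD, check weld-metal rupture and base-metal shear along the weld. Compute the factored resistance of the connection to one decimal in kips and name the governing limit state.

Weld metal: throat = 0.707×0.375 = 0.26513 in, L = 2×7.6875 = 15.375 in. φR_n = 0.75 × 0.6 × 70 × 0.26513 × 15.375 = 128.4 kips.
Base metal shear (0.625 in plate): yield φR_n = 1.0×0.6×50×0.625×15.375 = 288.3 kips; rupture φR_n = 0.75×0.6×65×0.625×15.375 = 281.1 kips; take 281.1 kips (rupture).
Governing: min(128.4, 281.1) = 128.4 kips → weld metal.

128.4 kips (weld metal governs)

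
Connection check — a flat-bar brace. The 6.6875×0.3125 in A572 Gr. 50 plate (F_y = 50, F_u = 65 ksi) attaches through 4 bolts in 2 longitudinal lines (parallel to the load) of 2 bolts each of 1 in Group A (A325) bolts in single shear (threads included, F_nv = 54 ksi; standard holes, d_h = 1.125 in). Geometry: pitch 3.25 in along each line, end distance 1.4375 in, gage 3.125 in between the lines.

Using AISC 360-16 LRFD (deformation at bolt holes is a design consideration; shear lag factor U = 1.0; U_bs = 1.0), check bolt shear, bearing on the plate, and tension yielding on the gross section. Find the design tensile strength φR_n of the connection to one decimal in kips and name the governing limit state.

94.0 kips (gross-section yield governs)

Bolt shear: A_b = π(1)²/4 = 0.7854 in². φR_n = 0.75 × 54 × 0.7854 × 4 × 1 = 127.2 kips.
Bearing (0.3125 in plate, F_u = 65 ksi): end bolts L_c = 1.4375 − 1.125/2 = 0.875, R_n = min(1.2×0.875×0.3125×65, 2.4×1×0.3125×65) = 21.328 kips/bolt; interior L_c = 3.25 − 1.125 = 2.125, R_n = 48.75 kips/bolt. φR_n = 0.75 × (2×21.328 + 2×48.75) = 105.1 kips.
Tension yield (gross): A_g = 6.6875×0.3125 = 2.0898 in². φR_n = 0.90 × 50 × 2.0898 = 94.0 kips.
Governing: min(127.2, 105.1, 94.0) = 94.0 kips → gross-section yield.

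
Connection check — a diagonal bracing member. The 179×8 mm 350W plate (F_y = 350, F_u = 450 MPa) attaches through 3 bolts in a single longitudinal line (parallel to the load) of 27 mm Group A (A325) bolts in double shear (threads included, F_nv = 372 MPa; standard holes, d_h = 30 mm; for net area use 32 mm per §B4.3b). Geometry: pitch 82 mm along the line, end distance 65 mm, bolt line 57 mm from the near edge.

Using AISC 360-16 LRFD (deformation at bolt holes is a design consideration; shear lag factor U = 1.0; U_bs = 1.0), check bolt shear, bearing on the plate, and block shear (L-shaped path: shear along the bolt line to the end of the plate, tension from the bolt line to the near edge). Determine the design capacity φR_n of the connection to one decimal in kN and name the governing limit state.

352.1 kN (block shear governs)

Bolt shear: A_b = π(27)²/4 = 572.56 mm². φR_n = 0.75 × 372 × 572.56 × 3 × 2 = 958.5 kN.
Bearing (8 mm plate, F_u = 450 MPa): end bolts L_c = 65 − 30/2 = 50, R_n = min(1.2×50×8×450, 2.4×27×8×450) = 216 kN/bolt; interior L_c = 82 − 30 = 52, R_n = 224.64 kN/bolt. φR_n = 0.75 × (1×216 + 2×224.64) = 499.0 kN.
Block shear: shear path 1×[65+2×82] = 1×229 mm, A_gv = 1832, A_nv = 1×(229 − 2.5×32)×8 = 1192 mm²; tension to near edge: (57 − 0.5×32)×8 = 328 mm². R_n = min(0.6×450×1192, 0.6×350×1832) + 1.0×450×328 = min(321.84, 384.72) + 147.6 = 469.44 kN. φR_n = 0.75 × 469.44 = 352.1 kN.
Governing: min(958.5, 499.0, 352.1) = 352.1 kN → block shear.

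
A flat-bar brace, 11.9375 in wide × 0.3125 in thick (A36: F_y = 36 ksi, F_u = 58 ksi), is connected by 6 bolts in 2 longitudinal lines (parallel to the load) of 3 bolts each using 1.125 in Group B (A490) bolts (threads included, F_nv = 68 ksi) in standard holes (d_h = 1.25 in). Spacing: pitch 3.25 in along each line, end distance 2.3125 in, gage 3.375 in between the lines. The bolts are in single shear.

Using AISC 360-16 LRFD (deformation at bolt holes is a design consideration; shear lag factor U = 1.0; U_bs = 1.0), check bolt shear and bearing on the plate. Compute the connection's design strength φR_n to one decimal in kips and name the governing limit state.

185.6 kips (bearing governs)

Bolt shear: A_b = π(1.125)²/4 = 0.99402 in². φR_n = 0.75 × 68 × 0.99402 × 6 × 1 = 304.2 kips.
Bearing (0.3125 in plate, F_u = 58 ksi): end bolts L_c = 2.3125 − 1.25/2 = 1.6875, R_n = min(1.2×1.6875×0.3125×58, 2.4×1.125×0.3125×58) = 36.703 kips/bolt; interior L_c = 3.25 − 1.25 = 2, R_n = 43.5 kips/bolt. φR_n = 0.75 × (2×36.703 + 4×43.5) = 185.6 kips.
Governing: min(304.2, 185.6) = 185.6 kips → bearing.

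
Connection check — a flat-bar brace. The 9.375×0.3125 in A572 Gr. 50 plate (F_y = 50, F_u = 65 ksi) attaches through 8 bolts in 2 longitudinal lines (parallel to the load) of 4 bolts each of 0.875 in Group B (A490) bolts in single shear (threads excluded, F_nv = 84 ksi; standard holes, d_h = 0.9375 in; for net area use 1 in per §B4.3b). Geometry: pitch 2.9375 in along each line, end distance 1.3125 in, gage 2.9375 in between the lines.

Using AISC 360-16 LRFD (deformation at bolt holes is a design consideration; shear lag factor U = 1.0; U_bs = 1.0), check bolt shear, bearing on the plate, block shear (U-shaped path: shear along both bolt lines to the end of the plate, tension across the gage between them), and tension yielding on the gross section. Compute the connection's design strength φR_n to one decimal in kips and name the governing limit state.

Bolt shear: A_b = π(0.875)²/4 = 0.60132 in². φR_n = 0.75 × 84 × 0.60132 × 8 × 1 = 303.1 kips.
Bearing (0.3125 in plate, F_u = 65 ksi): end bolts L_c = 1.3125 − 0.9375/2 = 0.84375, R_n = min(1.2×0.84375×0.3125×65, 2.4×0.875×0.3125×65) = 20.566 kips/bolt; interior L_c = 2.9375 − 0.9375 = 2, R_n = 42.656 kips/bolt. φR_n = 0.75 × (2×20.566 + 6×42.656) = 222.8 kips.
Block shear: shear path 2×[1.3125+3×2.9375] = 2×10.125 in, A_gv = 6.3281, A_nv = 2×(10.125 − 3.5×1)×0.3125 = 4.1406 in²; tension across gage: (2.9375 − 1×1)×0.3125 = 0.60547 in². R_n = min(0.6×65×4.1406, 0.6×50×6.3281) + 1.0×65×0.60547 = min(161.48, 189.84) + 39.356 = 200.84 kips. φR_n = 0.75 × 200.84 = 150.6 kips.
Tension yield (gross): A_g = 9.375×0.3125 = 2.9297 in². φR_n = 0.90 × 50 × 2.9297 = 131.8 kips.
Governing: min(303.1, 222.8, 150.6, 131.8) = 131.8 kips → gross-section yield.

131.8 kips (gross-section yield governs)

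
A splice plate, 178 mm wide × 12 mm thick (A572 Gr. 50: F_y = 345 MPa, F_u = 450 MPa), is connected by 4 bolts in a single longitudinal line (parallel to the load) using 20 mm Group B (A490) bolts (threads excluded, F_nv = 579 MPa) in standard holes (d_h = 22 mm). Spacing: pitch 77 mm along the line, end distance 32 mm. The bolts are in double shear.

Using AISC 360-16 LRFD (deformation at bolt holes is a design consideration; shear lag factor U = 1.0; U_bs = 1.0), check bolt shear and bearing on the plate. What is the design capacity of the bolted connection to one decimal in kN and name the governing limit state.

685.3 kN (bearing governs)

Bolt shear: A_b = π(20)²/4 = 314.16 mm². φR_n = 0.75 × 579 × 314.16 × 4 × 2 = 1091.4 kN.
Bearing (12 mm plate, F_u = 450 MPa): end bolts L_c = 32 − 22/2 = 21, R_n = min(1.2×21×12×450, 2.4×20×12×450) = 136.08 kN/bolt; interior L_c = 77 − 22 = 55, R_n = 259.2 kN/bolt. φR_n = 0.75 × (1×136.08 + 3×259.2) = 685.3 kN.
Governing: min(1091.4, 685.3) = 685.3 kN → bearing.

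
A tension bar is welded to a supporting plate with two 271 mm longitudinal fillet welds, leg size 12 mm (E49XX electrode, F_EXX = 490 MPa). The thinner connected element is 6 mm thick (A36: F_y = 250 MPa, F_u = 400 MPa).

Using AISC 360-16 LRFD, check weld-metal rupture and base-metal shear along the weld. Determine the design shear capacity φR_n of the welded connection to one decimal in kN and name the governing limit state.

Weld metal: throat = 0.707×12 = 8.484 mm, L = 2×271 = 542 mm. φR_n = 0.75 × 0.6 × 490 × 8.484 × 542 = 1013.9 kN.
Base metal shear (6 mm plate): yield φR_n = 1.0×0.6×250×6×542 = 487.8 kN; rupture φR_n = 0.75×0.6×400×6×542 = 585.4 kN; take 487.8 kN (yield).
Governing: min(1013.9, 487.8) = 487.8 kN → base-metal shear.

487.8 kN (base-metal shear governs)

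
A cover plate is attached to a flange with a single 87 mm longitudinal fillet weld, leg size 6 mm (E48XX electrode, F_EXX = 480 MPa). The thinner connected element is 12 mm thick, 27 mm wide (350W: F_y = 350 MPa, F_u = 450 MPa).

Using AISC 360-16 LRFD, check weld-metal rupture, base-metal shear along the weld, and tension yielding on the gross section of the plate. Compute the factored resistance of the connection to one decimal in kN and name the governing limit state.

79.7 kN (weld metal governs)

Weld metal: throat = 0.707×6 = 4.242 mm, L = 87 mm. φR_n = 0.75 × 0.6 × 480 × 4.242 × 87 = 79.7 kN.
Base metal shear (12 mm plate): yield φR_n = 1.0×0.6×350×12×87 = 219.2 kN; rupture φR_n = 0.75×0.6×450×12×87 = 211.4 kN; take 211.4 kN (rupture).
Tension yield (gross): A_g = 27×12 = 324 mm². φR_n = 0.90 × 350 × 324 = 102.1 kN.
Governing: min(79.7, 211.4, 102.1) = 79.7 kN → weld metal.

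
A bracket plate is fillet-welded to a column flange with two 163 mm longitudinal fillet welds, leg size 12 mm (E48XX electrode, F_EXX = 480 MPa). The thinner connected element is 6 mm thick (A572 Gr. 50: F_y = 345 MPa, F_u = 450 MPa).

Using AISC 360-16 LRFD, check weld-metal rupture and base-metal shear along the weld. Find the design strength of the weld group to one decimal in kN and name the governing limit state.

396.1 kN (base-metal shear governs)

Weld metal: throat = 0.707×12 = 8.484 mm, L = 2×163 = 326 mm. φR_n = 0.75 × 0.6 × 480 × 8.484 × 326 = 597.4 kN.
Base metal shear (6 mm plate): yield φR_n = 1.0×0.6×345×6×326 = 404.9 kN; rupture φR_n = 0.75×0.6×450×6×326 = 396.1 kN; take 396.1 kN (rupture).
Governing: min(597.4, 396.1) = 396.1 kN → base-metal shear.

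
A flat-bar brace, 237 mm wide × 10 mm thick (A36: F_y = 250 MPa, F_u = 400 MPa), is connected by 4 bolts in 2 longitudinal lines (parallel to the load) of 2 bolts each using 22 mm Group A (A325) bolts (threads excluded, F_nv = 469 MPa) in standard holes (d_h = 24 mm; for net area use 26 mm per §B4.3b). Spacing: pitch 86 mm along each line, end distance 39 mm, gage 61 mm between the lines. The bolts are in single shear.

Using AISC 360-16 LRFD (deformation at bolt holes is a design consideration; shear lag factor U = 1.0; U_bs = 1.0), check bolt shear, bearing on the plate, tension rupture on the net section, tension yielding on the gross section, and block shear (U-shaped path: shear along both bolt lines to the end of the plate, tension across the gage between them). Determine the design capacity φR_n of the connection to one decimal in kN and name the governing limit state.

Bolt shear: A_b = π(22)²/4 = 380.13 mm². φR_n = 0.75 × 469 × 380.13 × 4 × 1 = 534.8 kN.
Bearing (10 mm plate, F_u = 400 MPa): end bolts L_c = 39 − 24/2 = 27, R_n = min(1.2×27×10×400, 2.4×22×10×400) = 129.6 kN/bolt; interior L_c = 86 − 24 = 62, R_n = 211.2 kN/bolt. φR_n = 0.75 × (2×129.6 + 2×211.2) = 511.2 kN.
Tension rupture (net): A_n = (237 − 2×26)×10 = 1850 mm² (U = 1.0, A_e = A_n). φR_n = 0.75 × 400 × 1850 = 555.0 kN.
Tension yield (gross): A_g = 237×10 = 2370 mm². φR_n = 0.90 × 250 × 2370 = 533.3 kN.
Block shear: shear path 2×[39+1×86] = 2×125 mm, A_gv = 2500, A_nv = 2×(125 − 1.5×26)×10 = 1720 mm²; tension across gage: (61 − 1×26)×10 = 350 mm². R_n = min(0.6×400×1720, 0.6×250×2500) + 1.0×400×350 = min(412.8, 375) + 140 = 515 kN. φR_n = 0.75 × 515 = 386.3 kN.
Governing: min(534.8, 511.2, 555.0, 533.3, 386.3) = 386.3 kN → block shear.

386.3 kN (block shear governs)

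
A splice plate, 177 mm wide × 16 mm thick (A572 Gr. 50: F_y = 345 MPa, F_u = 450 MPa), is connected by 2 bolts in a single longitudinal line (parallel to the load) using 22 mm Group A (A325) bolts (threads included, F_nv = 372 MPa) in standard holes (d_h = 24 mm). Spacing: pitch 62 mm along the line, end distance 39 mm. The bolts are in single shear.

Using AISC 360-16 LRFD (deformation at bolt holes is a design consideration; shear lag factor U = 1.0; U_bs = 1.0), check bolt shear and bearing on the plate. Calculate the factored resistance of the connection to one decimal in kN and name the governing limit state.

Bolt shear: A_b = π(22)²/4 = 380.13 mm². φR_n = 0.75 × 372 × 380.13 × 2 × 1 = 212.1 kN.
Bearing (16 mm plate, F_u = 450 MPa): end bolts L_c = 39 − 24/2 = 27, R_n = min(1.2×27×16×450, 2.4×22×16×450) = 233.28 kN/bolt; interior L_c = 62 − 24 = 38, R_n = 328.32 kN/bolt. φR_n = 0.75 × (1×233.28 + 1×328.32) = 421.2 kN.
Governing: min(212.1, 421.2) = 212.1 kN → bolt shear.

212.1 kN (bolt shear governs)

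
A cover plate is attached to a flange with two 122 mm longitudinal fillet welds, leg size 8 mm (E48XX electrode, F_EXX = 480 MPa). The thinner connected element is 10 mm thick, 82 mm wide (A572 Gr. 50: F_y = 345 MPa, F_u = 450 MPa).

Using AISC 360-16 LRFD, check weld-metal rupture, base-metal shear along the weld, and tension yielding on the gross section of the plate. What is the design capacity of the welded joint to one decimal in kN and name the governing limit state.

Weld metal: throat = 0.707×8 = 5.656 mm, L = 2×122 = 244 mm. φR_n = 0.75 × 0.6 × 480 × 5.656 × 244 = 298.1 kN.
Base metal shear (10 mm plate): yield φR_n = 1.0×0.6×345×10×244 = 505.1 kN; rupture φR_n = 0.75×0.6×450×10×244 = 494.1 kN; take 494.1 kN (rupture).
Tension yield (gross): A_g = 82×10 = 820 mm². φR_n = 0.90 × 345 × 820 = 254.6 kN.
Governing: min(298.1, 494.1, 254.6) = 254.6 kN → gross-section yield.

254.6 kN (gross-section yield governs)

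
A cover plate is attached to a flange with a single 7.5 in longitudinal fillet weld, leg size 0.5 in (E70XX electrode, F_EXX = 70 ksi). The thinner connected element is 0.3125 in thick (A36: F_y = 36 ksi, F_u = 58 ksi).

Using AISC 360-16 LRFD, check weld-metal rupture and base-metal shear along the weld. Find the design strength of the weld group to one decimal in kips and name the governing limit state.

50.6 kips (base-metal shear governs)

Weld metal: throat = 0.707×0.5 = 0.3535 in, L = 7.5 in. φR_n = 0.75 × 0.6 × 70 × 0.3535 × 7.5 = 83.5 kips.
Base metal shear (0.3125 in plate): yield φR_n = 1.0×0.6×36×0.3125×7.5 = 50.6 kips; rupture φR_n = 0.75×0.6×58×0.3125×7.5 = 61.2 kips; take 50.6 kips (yield).
Governing: min(83.5, 50.6) = 50.6 kips → base-metal shear.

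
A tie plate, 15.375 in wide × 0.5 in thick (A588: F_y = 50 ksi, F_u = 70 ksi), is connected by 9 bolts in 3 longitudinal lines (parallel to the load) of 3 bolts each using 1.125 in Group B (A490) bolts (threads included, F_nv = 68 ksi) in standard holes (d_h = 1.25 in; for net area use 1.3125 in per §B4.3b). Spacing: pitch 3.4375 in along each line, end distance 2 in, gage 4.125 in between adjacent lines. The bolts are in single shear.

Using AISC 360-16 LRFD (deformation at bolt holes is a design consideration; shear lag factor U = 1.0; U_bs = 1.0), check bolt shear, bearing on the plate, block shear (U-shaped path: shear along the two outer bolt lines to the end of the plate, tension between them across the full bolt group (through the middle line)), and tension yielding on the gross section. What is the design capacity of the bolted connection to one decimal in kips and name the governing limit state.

Bolt shear: A_b = π(1.125)²/4 = 0.99402 in². φR_n = 0.75 × 68 × 0.99402 × 9 × 1 = 456.3 kips.
Bearing (0.5 in plate, F_u = 70 ksi): end bolts L_c = 2 − 1.25/2 = 1.375, R_n = min(1.2×1.375×0.5×70, 2.4×1.125×0.5×70) = 57.75 kips/bolt; interior L_c = 3.4375 − 1.25 = 2.1875, R_n = 91.875 kips/bolt. φR_n = 0.75 × (3×57.75 + 6×91.875) = 543.4 kips.
Block shear: shear path 2×[2+2×3.4375] = 2×8.875 in, A_gv = 8.875, A_nv = 2×(8.875 − 2.5×1.3125)×0.5 = 5.5938 in²; tension across gage: (8.25 − 2×1.3125)×0.5 = 2.8125 in². R_n = min(0.6×70×5.5938, 0.6×50×8.875) + 1.0×70×2.8125 = min(234.94, 266.25) + 196.88 = 431.82 kips. φR_n = 0.75 × 431.82 = 323.9 kips.
Tension yield (gross): A_g = 15.375×0.5 = 7.6875 in². φR_n = 0.90 × 50 × 7.6875 = 345.9 kips.
Governing: min(456.3, 543.4, 323.9, 345.9) = 323.9 kips → block shear.

323.9 kips (block shear governs)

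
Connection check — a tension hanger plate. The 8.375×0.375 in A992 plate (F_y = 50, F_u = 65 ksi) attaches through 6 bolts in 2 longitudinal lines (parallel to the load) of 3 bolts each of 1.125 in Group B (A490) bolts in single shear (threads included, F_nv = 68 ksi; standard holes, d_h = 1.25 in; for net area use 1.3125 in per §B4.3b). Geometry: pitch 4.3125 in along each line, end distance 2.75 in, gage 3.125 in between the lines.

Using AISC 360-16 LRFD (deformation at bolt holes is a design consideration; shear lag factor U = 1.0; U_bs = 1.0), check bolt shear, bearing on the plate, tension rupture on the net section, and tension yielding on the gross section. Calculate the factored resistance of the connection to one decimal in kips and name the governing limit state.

105.1 kips (net-section rupture governs)

Bolt shear: A_b = π(1.125)²/4 = 0.99402 in². φR_n = 0.75 × 68 × 0.99402 × 6 × 1 = 304.2 kips.
Bearing (0.375 in plate, F_u = 65 ksi): end bolts L_c = 2.75 − 1.25/2 = 2.125, R_n = min(1.2×2.125×0.375×65, 2.4×1.125×0.375×65) = 62.156 kips/bolt; interior L_c = 4.3125 − 1.25 = 3.0625, R_n = 65.813 kips/bolt. φR_n = 0.75 × (2×62.156 + 4×65.813) = 290.7 kips.
Tension rupture (net): A_n = (8.375 − 2×1.3125)×0.375 = 2.1563 in² (U = 1.0, A_e = A_n). φR_n = 0.75 × 65 × 2.1563 = 105.1 kips.
Tension yield (gross): A_g = 8.375×0.375 = 3.1406 in². φR_n = 0.90 × 50 × 3.1406 = 141.3 kips.
Governing: min(304.2, 290.7, 105.1, 141.3) = 105.1 kips → net-section rupture.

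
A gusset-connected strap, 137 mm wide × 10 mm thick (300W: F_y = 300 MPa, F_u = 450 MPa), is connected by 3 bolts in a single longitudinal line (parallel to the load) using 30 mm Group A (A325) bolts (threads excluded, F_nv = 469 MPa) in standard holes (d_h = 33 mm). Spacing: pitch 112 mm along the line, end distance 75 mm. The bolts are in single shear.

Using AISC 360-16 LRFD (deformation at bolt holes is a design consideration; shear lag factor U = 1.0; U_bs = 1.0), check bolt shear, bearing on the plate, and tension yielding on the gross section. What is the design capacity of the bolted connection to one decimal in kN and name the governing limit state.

369.9 kN (gross-section yield governs)

Bolt shear: A_b = π(30)²/4 = 706.86 mm². φR_n = 0.75 × 469 × 706.86 × 3 × 1 = 745.9 kN.
Bearing (10 mm plate, F_u = 450 MPa): end bolts L_c = 75 − 33/2 = 58.5, R_n = min(1.2×58.5×10×450, 2.4×30×10×450) = 315.9 kN/bolt; interior L_c = 112 − 33 = 79, R_n = 324 kN/bolt. φR_n = 0.75 × (1×315.9 + 2×324) = 722.9 kN.
Tension yield (gross): A_g = 137×10 = 1370 mm². φR_n = 0.90 × 300 × 1370 = 369.9 kN.
Governing: min(745.9, 722.9, 369.9) = 369.9 kN → gross-section yield.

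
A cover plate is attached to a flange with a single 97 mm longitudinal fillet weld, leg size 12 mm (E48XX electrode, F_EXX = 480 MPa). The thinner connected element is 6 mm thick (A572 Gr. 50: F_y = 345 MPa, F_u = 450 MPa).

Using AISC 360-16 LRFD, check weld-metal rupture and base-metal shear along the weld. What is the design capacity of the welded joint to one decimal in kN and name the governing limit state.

117.9 kN (base-metal shear governs)

Weld metal: throat = 0.707×12 = 8.484 mm, L = 97 mm. φR_n = 0.75 × 0.6 × 480 × 8.484 × 97 = 177.8 kN.
Base metal shear (6 mm plate): yield φR_n = 1.0×0.6×345×6×97 = 120.5 kN; rupture φR_n = 0.75×0.6×450×6×97 = 117.9 kN; take 117.9 kN (rupture).
Governing: min(177.8, 117.9) = 117.9 kN → base-metal shear.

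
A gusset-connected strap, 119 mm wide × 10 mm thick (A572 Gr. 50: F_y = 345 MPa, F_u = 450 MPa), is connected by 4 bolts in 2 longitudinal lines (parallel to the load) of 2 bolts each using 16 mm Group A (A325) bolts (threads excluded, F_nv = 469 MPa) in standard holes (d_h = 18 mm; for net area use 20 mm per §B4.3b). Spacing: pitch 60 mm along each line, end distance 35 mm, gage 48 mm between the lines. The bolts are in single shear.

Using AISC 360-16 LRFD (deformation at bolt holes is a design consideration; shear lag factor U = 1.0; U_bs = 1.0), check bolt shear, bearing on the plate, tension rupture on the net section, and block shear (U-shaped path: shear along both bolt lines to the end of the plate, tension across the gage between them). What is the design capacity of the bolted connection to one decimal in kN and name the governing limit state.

Bolt shear: A_b = π(16)²/4 = 201.06 mm². φR_n = 0.75 × 469 × 201.06 × 4 × 1 = 282.9 kN.
Bearing (10 mm plate, F_u = 450 MPa): end bolts L_c = 35 − 18/2 = 26, R_n = min(1.2×26×10×450, 2.4×16×10×450) = 140.4 kN/bolt; interior L_c = 60 − 18 = 42, R_n = 172.8 kN/bolt. φR_n = 0.75 × (2×140.4 + 2×172.8) = 469.8 kN.
Tension rupture (net): A_n = (119 − 2×20)×10 = 790 mm² (U = 1.0, A_e = A_n). φR_n = 0.75 × 450 × 790 = 266.6 kN.
Block shear: shear path 2×[35+1×60] = 2×95 mm, A_gv = 1900, A_nv = 2×(95 − 1.5×20)×10 = 1300 mm²; tension across gage: (48 − 1×20)×10 = 280 mm². R_n = min(0.6×450×1300, 0.6×345×1900) + 1.0×450×280 = min(351, 393.3) + 126 = 477 kN. φR_n = 0.75 × 477 = 357.8 kN.
Governing: min(282.9, 469.8, 266.6, 357.8) = 266.6 kN → net-section rupture.

266.6 kN (net-section rupture governs)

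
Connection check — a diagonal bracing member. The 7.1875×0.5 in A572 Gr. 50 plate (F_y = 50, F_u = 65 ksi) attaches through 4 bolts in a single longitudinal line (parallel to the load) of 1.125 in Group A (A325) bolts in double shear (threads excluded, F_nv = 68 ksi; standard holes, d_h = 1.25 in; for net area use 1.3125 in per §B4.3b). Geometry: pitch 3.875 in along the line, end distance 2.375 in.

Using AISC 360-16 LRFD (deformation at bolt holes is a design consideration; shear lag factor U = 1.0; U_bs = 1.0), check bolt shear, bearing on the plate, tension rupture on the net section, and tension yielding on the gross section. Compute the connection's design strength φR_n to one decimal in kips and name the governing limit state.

Bolt shear: A_b = π(1.125)²/4 = 0.99402 in². φR_n = 0.75 × 68 × 0.99402 × 4 × 2 = 405.6 kips.
Bearing (0.5 in plate, F_u = 65 ksi): end bolts L_c = 2.375 − 1.25/2 = 1.75, R_n = min(1.2×1.75×0.5×65, 2.4×1.125×0.5×65) = 68.25 kips/bolt; interior L_c = 3.875 − 1.25 = 2.625, R_n = 87.75 kips/bolt. φR_n = 0.75 × (1×68.25 + 3×87.75) = 248.6 kips.
Tension rupture (net): A_n = (7.1875 − 1×1.3125)×0.5 = 2.9375 in² (U = 1.0, A_e = A_n). φR_n = 0.75 × 65 × 2.9375 = 143.2 kips.
Tension yield (gross): A_g = 7.1875×0.5 = 3.5938 in². φR_n = 0.90 × 50 × 3.5938 = 161.7 kips.
Governing: min(405.6, 248.6, 143.2, 161.7) = 143.2 kips → net-section rupture.

143.2 kips (net-section rupture governs)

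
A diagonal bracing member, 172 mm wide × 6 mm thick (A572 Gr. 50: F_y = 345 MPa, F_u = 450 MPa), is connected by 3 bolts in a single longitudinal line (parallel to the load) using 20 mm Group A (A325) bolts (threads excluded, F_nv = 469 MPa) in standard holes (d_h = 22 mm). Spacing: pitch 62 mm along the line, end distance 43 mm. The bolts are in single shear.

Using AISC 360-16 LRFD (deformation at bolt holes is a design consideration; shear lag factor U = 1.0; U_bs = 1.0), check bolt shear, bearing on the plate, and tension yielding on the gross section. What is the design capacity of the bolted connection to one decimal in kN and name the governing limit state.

272.2 kN (bearing governs)

Bolt shear: A_b = π(20)²/4 = 314.16 mm². φR_n = 0.75 × 469 × 314.16 × 3 × 1 = 331.5 kN.
Bearing (6 mm plate, F_u = 450 MPa): end bolts L_c = 43 − 22/2 = 32, R_n = min(1.2×32×6×450, 2.4×20×6×450) = 103.68 kN/bolt; interior L_c = 62 − 22 = 40, R_n = 129.6 kN/bolt. φR_n = 0.75 × (1×103.68 + 2×129.6) = 272.2 kN.
Tension yield (gross): A_g = 172×6 = 1032 mm². φR_n = 0.90 × 345 × 1032 = 320.4 kN.
Governing: min(331.5, 272.2, 320.4) = 272.2 kN → bearing.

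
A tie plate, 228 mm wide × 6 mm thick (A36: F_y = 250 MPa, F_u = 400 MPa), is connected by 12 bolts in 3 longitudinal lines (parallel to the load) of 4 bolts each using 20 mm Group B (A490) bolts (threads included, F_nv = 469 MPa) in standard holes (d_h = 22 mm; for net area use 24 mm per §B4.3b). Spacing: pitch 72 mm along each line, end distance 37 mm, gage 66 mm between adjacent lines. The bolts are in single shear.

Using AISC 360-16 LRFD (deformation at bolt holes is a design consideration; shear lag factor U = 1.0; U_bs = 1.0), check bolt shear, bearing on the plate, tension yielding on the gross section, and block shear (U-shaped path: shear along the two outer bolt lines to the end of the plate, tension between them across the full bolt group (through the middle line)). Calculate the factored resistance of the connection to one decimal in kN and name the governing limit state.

Bolt shear: A_b = π(20)²/4 = 314.16 mm². φR_n = 0.75 × 469 × 314.16 × 12 × 1 = 1326.1 kN.
Bearing (6 mm plate, F_u = 400 MPa): end bolts L_c = 37 − 22/2 = 26, R_n = min(1.2×26×6×400, 2.4×20×6×400) = 74.88 kN/bolt; interior L_c = 72 − 22 = 50, R_n = 115.2 kN/bolt. φR_n = 0.75 × (3×74.88 + 9×115.2) = 946.1 kN.
Tension yield (gross): A_g = 228×6 = 1368 mm². φR_n = 0.90 × 250 × 1368 = 307.8 kN.
Block shear: shear path 2×[37+3×72] = 2×253 mm, A_gv = 3036, A_nv = 2×(253 − 3.5×24)×6 = 2028 mm²; tension across gage: (132 − 2×24)×6 = 504 mm². R_n = min(0.6×400×2028, 0.6×250×3036) + 1.0×400×504 = min(486.72, 455.4) + 201.6 = 657 kN. φR_n = 0.75 × 657 = 492.8 kN.
Governing: min(1326.1, 946.1, 307.8, 492.8) = 307.8 kN → gross-section yield.

307.8 kN (gross-section yield governs)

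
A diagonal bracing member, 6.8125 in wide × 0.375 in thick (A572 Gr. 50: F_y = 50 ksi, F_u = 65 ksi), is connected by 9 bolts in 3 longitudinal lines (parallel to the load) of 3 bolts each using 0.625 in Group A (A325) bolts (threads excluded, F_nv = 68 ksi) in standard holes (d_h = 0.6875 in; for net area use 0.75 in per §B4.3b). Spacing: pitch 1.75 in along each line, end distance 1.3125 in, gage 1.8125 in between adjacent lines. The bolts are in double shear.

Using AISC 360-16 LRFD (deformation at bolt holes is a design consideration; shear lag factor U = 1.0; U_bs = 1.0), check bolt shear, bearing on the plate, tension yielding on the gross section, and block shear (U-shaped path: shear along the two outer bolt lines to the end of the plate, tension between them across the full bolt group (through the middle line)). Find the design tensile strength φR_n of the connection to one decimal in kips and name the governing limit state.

Bolt shear: A_b = π(0.625)²/4 = 0.3068 in². φR_n = 0.75 × 68 × 0.3068 × 9 × 2 = 281.6 kips.
Bearing (0.375 in plate, F_u = 65 ksi): end bolts L_c = 1.3125 − 0.6875/2 = 0.96875, R_n = min(1.2×0.96875×0.375×65, 2.4×0.625×0.375×65) = 28.336 kips/bolt; interior L_c = 1.75 − 0.6875 = 1.0625, R_n = 31.078 kips/bolt. φR_n = 0.75 × (3×28.336 + 6×31.078) = 203.6 kips.
Tension yield (gross): A_g = 6.8125×0.375 = 2.5547 in². φR_n = 0.90 × 50 × 2.5547 = 115.0 kips.
Block shear: shear path 2×[1.3125+2×1.75] = 2×4.8125 in, A_gv = 3.6094, A_nv = 2×(4.8125 − 2.5×0.75)×0.375 = 2.2031 in²; tension across gage: (3.625 − 2×0.75)×0.375 = 0.79688 in². R_n = min(0.6×65×2.2031, 0.6×50×3.6094) + 1.0×65×0.79688 = min(85.921, 108.28) + 51.797 = 137.72 kips. φR_n = 0.75 × 137.72 = 103.3 kips.
Governing: min(281.6, 203.6, 115.0, 103.3) = 103.3 kips → block shear.

103.3 kips (block shear governs)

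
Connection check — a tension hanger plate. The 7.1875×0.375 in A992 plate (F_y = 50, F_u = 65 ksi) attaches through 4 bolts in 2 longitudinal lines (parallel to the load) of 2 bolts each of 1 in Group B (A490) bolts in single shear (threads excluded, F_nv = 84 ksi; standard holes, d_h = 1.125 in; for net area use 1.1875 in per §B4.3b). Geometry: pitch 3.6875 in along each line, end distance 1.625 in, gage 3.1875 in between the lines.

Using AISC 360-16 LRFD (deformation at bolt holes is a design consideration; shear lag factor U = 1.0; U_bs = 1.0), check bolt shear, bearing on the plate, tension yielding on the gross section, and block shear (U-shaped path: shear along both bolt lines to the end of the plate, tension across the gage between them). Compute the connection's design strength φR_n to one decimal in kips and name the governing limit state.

114.0 kips (block shear governs)

Bolt shear: A_b = π(1)²/4 = 0.7854 in². φR_n = 0.75 × 84 × 0.7854 × 4 × 1 = 197.9 kips.
Bearing (0.375 in plate, F_u = 65 ksi): end bolts L_c = 1.625 − 1.125/2 = 1.0625, R_n = min(1.2×1.0625×0.375×65, 2.4×1×0.375×65) = 31.078 kips/bolt; interior L_c = 3.6875 − 1.125 = 2.5625, R_n = 58.5 kips/bolt. φR_n = 0.75 × (2×31.078 + 2×58.5) = 134.4 kips.
Tension yield (gross): A_g = 7.1875×0.375 = 2.6953 in². φR_n = 0.90 × 50 × 2.6953 = 121.3 kips.
Block shear: shear path 2×[1.625+1×3.6875] = 2×5.3125 in, A_gv = 3.9844, A_nv = 2×(5.3125 − 1.5×1.1875)×0.375 = 2.6484 in²; tension across gage: (3.1875 − 1×1.1875)×0.375 = 0.75 in². R_n = min(0.6×65×2.6484, 0.6×50×3.9844) + 1.0×65×0.75 = min(103.29, 119.53) + 48.75 = 152.04 kips. φR_n = 0.75 × 152.04 = 114.0 kips.
Governing: min(197.9, 134.4, 121.3, 114.0) = 114.0 kips → block shear.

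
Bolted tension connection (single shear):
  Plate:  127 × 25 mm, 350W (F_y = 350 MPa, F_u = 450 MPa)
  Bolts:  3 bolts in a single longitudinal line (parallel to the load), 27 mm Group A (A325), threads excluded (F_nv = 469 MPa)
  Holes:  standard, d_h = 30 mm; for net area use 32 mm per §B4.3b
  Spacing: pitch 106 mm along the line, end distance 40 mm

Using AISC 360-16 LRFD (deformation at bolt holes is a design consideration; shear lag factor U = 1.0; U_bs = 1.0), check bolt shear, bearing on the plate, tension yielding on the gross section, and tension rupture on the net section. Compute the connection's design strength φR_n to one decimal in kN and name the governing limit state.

Bolt shear: A_b = π(27)²/4 = 572.56 mm². φR_n = 0.75 × 469 × 572.56 × 3 × 1 = 604.2 kN.
Bearing (25 mm plate, F_u = 450 MPa): end bolts L_c = 40 − 30/2 = 25, R_n = min(1.2×25×25×450, 2.4×27×25×450) = 337.5 kN/bolt; interior L_c = 106 − 30 = 76, R_n = 729 kN/bolt. φR_n = 0.75 × (1×337.5 + 2×729) = 1346.6 kN.
Tension yield (gross): A_g = 127×25 = 3175 mm². φR_n = 0.90 × 350 × 3175 = 1000.1 kN.
Tension rupture (net): A_n = (127 − 1×32)×25 = 2375 mm² (U = 1.0, A_e = A_n). φR_n = 0.75 × 450 × 2375 = 801.6 kN.
Governing: min(604.2, 1346.6, 1000.1, 801.6) = 604.2 kN → bolt shear.

604.2 kN (bolt shear governs)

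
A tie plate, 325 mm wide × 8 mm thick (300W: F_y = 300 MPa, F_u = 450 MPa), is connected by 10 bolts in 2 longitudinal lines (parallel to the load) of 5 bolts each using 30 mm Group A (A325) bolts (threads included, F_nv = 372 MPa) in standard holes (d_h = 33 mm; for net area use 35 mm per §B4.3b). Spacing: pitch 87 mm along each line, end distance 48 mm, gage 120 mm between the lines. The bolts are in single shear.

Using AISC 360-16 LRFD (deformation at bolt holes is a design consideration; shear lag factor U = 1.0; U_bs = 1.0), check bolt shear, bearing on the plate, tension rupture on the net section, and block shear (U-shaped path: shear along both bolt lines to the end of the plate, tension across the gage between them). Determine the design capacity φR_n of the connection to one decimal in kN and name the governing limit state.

Bolt shear: A_b = π(30)²/4 = 706.86 mm². φR_n = 0.75 × 372 × 706.86 × 10 × 1 = 1972.1 kN.
Bearing (8 mm plate, F_u = 450 MPa): end bolts L_c = 48 − 33/2 = 31.5, R_n = min(1.2×31.5×8×450, 2.4×30×8×450) = 136.08 kN/bolt; interior L_c = 87 − 33 = 54, R_n = 233.28 kN/bolt. φR_n = 0.75 × (2×136.08 + 8×233.28) = 1603.8 kN.
Tension rupture (net): A_n = (325 − 2×35)×8 = 2040 mm² (U = 1.0, A_e = A_n). φR_n = 0.75 × 450 × 2040 = 688.5 kN.
Block shear: shear path 2×[48+4×87] = 2×396 mm, A_gv = 6336, A_nv = 2×(396 − 4.5×35)×8 = 3816 mm²; tension across gage: (120 − 1×35)×8 = 680 mm². R_n = min(0.6×450×3816, 0.6×300×6336) + 1.0×450×680 = min(1030.3, 1140.5) + 306 = 1336.3 kN. φR_n = 0.75 × 1336.3 = 1002.2 kN.
Governing: min(1972.1, 1603.8, 688.5, 1002.2) = 688.5 kN → net-section rupture.

688.5 kN (net-section rupture governs)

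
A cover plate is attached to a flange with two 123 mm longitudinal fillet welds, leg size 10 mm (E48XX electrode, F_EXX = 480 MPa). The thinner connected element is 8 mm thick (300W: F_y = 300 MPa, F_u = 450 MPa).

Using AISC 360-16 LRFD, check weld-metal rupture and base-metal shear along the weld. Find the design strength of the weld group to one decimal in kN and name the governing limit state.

Weld metal: throat = 0.707×10 = 7.07 mm, L = 2×123 = 246 mm. φR_n = 0.75 × 0.6 × 480 × 7.07 × 246 = 375.7 kN.
Base metal shear (8 mm plate): yield φR_n = 1.0×0.6×300×8×246 = 354.2 kN; rupture φR_n = 0.75×0.6×450×8×246 = 398.5 kN; take 354.2 kN (yield).
Governing: min(375.7, 354.2) = 354.2 kN → base-metal shear.

354.2 kN (base-metal shear governs)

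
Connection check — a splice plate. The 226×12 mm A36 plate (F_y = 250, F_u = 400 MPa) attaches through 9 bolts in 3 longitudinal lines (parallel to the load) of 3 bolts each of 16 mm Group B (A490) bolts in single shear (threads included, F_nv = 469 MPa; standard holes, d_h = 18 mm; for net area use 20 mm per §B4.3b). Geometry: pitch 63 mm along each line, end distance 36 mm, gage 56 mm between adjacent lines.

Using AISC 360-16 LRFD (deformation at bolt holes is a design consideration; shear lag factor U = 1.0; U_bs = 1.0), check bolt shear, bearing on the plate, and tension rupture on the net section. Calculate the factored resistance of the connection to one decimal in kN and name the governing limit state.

597.6 kN (net-section rupture governs)

Bolt shear: A_b = π(16)²/4 = 201.06 mm². φR_n = 0.75 × 469 × 201.06 × 9 × 1 = 636.5 kN.
Bearing (12 mm plate, F_u = 400 MPa): end bolts L_c = 36 − 18/2 = 27, R_n = min(1.2×27×12×400, 2.4×16×12×400) = 155.52 kN/bolt; interior L_c = 63 − 18 = 45, R_n = 184.32 kN/bolt. φR_n = 0.75 × (3×155.52 + 6×184.32) = 1179.4 kN.
Tension rupture (net): A_n = (226 − 3×20)×12 = 1992 mm² (U = 1.0, A_e = A_n). φR_n = 0.75 × 400 × 1992 = 597.6 kN.
Governing: min(636.5, 1179.4, 597.6) = 597.6 kN → net-section rupture.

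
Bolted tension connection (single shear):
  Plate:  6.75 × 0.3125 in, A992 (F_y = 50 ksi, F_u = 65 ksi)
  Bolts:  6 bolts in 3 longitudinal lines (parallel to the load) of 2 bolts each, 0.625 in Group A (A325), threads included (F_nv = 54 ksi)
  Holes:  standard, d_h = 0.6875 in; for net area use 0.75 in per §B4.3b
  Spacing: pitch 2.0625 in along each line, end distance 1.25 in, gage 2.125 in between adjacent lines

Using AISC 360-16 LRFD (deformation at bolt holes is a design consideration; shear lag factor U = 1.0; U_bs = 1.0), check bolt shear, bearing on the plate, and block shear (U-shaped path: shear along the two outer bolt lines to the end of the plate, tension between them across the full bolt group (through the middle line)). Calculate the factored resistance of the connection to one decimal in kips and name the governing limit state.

Bolt shear: A_b = π(0.625)²/4 = 0.3068 in². φR_n = 0.75 × 54 × 0.3068 × 6 × 1 = 74.6 kips.
Bearing (0.3125 in plate, F_u = 65 ksi): end bolts L_c = 1.25 − 0.6875/2 = 0.90625, R_n = min(1.2×0.90625×0.3125×65, 2.4×0.625×0.3125×65) = 22.09 kips/bolt; interior L_c = 2.0625 − 0.6875 = 1.375, R_n = 30.469 kips/bolt. φR_n = 0.75 × (3×22.09 + 3×30.469) = 118.3 kips.
Block shear: shear path 2×[1.25+1×2.0625] = 2×3.3125 in, A_gv = 2.0703, A_nv = 2×(3.3125 − 1.5×0.75)×0.3125 = 1.3672 in²; tension across gage: (4.25 − 2×0.75)×0.3125 = 0.85938 in². R_n = min(0.6×65×1.3672, 0.6×50×2.0703) + 1.0×65×0.85938 = min(53.321, 62.109) + 55.86 = 109.18 kips. φR_n = 0.75 × 109.18 = 81.9 kips.
Governing: min(74.6, 118.3, 81.9) = 74.6 kips → bolt shear.

74.6 kips (bolt shear governs)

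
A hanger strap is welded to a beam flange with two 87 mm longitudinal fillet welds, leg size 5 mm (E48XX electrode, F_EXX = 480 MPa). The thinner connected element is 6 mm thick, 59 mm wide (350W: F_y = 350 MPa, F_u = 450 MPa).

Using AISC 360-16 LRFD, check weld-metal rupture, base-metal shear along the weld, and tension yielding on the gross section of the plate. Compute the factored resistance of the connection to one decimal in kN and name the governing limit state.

Weld metal: throat = 0.707×5 = 3.535 mm, L = 2×87 = 174 mm. φR_n = 0.75 × 0.6 × 480 × 3.535 × 174 = 132.9 kN.
Base metal shear (6 mm plate): yield φR_n = 1.0×0.6×350×6×174 = 219.2 kN; rupture φR_n = 0.75×0.6×450×6×174 = 211.4 kN; take 211.4 kN (rupture).
Tension yield (gross): A_g = 59×6 = 354 mm². φR_n = 0.90 × 350 × 354 = 111.5 kN.
Governing: min(132.9, 211.4, 111.5) = 111.5 kN → gross-section yield.

111.5 kN (gross-section yield governs)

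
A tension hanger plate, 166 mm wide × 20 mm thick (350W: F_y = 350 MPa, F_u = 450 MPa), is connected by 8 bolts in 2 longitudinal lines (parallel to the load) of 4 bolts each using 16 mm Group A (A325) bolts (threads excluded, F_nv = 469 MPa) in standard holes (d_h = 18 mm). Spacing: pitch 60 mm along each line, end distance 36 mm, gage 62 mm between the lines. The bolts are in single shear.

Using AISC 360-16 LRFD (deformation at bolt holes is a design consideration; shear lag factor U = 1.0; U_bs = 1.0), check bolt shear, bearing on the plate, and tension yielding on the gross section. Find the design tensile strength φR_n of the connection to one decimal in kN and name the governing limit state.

565.8 kN (bolt shear governs)

Bolt shear: A_b = π(16)²/4 = 201.06 mm². φR_n = 0.75 × 469 × 201.06 × 8 × 1 = 565.8 kN.
Bearing (20 mm plate, F_u = 450 MPa): end bolts L_c = 36 − 18/2 = 27, R_n = min(1.2×27×20×450, 2.4×16×20×450) = 291.6 kN/bolt; interior L_c = 60 − 18 = 42, R_n = 345.6 kN/bolt. φR_n = 0.75 × (2×291.6 + 6×345.6) = 1992.6 kN.
Tension yield (gross): A_g = 166×20 = 3320 mm². φR_n = 0.90 × 350 × 3320 = 1045.8 kN.
Governing: min(565.8, 1992.6, 1045.8) = 565.8 kN → bolt shear.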